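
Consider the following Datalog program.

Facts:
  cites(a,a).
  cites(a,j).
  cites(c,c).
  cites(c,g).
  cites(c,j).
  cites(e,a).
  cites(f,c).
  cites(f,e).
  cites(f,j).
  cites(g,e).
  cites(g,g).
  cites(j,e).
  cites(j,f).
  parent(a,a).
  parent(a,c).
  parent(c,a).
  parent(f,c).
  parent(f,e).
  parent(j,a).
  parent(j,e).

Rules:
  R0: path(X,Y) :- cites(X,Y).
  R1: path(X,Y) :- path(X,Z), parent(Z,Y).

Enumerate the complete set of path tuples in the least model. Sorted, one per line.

path(a,a)
path(a,c)
path(a,e)
path(a,j)
path(c,a)
path(c,c)
path(c,e)
path(c,g)
path(c,j)
path(e,a)
path(e,c)
path(f,a)
path(f,c)
path(f,e)
path(f,j)
path(g,e)
path(g,g)
path(j,a)
path(j,c)
path(j,e)
path(j,f)

round 1: derive path(a,a) via R0 from cites(a,a)
round 1: derive path(a,j) via R0 from cites(a,j)
round 1: derive path(c,c) via R0 from cites(c,c)
round 1: derive path(c,g) via R0 from cites(c,g)
round 1: derive path(c,j) via R0 from cites(c,j)
round 1: derive path(e,a) via R0 from cites(e,a)
round 1: derive path(f,c) via R0 from cites(f,c)
round 1: derive path(f,e) via R0 from cites(f,e)
round 1: derive path(f,j) via R0 from cites(f,j)
round 1: derive path(g,e) via R0 from cites(g,e)
round 1: derive path(g,g) via R0 from cites(g,g)
round 1: derive path(j,e) via R0 from cites(j,e)
round 1: derive path(j,f) via R0 from cites(j,f)
round 2: derive path(a,c) via R1 from path(a,a), parent(a,c)
round 2: derive path(a,e) via R1 from path(a,j), parent(j,e)
round 2: derive path(c,a) via R1 from path(c,c), parent(c,a)
round 2: derive path(c,e) via R1 from path(c,j), parent(j,e)
round 2: derive path(e,c) via R1 from path(e,a), parent(a,c)
round 2: derive path(f,a) via R1 from path(f,c), parent(c,a)
round 2: derive path(j,c) via R1 from path(j,f), parent(f,c)
round 3: derive path(j,a) via R1 from path(j,c), parent(c,a)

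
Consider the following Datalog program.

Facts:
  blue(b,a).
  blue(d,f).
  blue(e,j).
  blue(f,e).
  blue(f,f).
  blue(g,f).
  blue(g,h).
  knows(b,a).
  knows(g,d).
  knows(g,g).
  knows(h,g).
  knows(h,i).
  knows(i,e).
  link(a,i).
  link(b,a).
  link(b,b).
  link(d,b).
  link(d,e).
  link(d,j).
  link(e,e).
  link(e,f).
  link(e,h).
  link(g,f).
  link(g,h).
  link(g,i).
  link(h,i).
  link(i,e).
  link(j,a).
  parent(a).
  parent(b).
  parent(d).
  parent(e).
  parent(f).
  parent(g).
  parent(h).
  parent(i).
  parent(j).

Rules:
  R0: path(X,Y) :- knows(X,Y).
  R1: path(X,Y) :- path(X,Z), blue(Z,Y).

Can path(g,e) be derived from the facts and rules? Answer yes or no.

yes

round 1: derive path(b,a) via R0 from knows(b,a)
round 1: derive path(g,d) via R0 from knows(g,d)
round 1: derive path(g,g) via R0 from knows(g,g)
round 1: derive path(h,g) via R0 from knows(h,g)
round 1: derive path(h,i) via R0 from knows(h,i)
round 1: derive path(i,e) via R0 from knows(i,e)
round 2: derive path(g,f) via R1 from path(g,d), blue(d,f)
round 2: derive path(g,h) via R1 from path(g,g), blue(g,h)
round 2: derive path(h,f) via R1 from path(h,g), blue(g,f)
round 2: derive path(h,h) via R1 from path(h,g), blue(g,h)
round 2: derive path(i,j) via R1 from path(i,e), blue(e,j)
round 3: derive path(g,e) via R1 from path(g,f), blue(f,e)
round 3: derive path(h,e) via R1 from path(h,f), blue(f,e)
round 4: derive path(g,j) via R1 from path(g,e), blue(e,j)
round 4: derive path(h,j) via R1 from path(h,e), blue(e,j)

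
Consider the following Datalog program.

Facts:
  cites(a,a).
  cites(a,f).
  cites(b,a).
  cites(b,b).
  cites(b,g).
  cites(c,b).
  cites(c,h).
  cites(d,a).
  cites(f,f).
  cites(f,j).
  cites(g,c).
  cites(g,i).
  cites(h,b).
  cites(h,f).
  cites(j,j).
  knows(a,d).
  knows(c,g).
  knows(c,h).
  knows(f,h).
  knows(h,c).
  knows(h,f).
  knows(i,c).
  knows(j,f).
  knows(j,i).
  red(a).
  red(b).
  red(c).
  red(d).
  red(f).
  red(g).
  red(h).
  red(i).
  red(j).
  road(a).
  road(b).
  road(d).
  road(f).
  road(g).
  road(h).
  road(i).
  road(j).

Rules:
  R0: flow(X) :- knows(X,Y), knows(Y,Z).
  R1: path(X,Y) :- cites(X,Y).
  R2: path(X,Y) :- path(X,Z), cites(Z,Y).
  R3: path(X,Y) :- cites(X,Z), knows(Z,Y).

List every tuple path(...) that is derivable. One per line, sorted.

round 1: derive path(a,a) via R1 from cites(a,a)
round 1: derive path(a,f) via R1 from cites(a,f)
round 1: derive path(b,a) via R1 from cites(b,a)
round 1: derive path(b,b) via R1 from cites(b,b)
round 1: derive path(b,g) via R1 from cites(b,g)
round 1: derive path(c,b) via R1 from cites(c,b)
round 1: derive path(c,h) via R1 from cites(c,h)
round 1: derive path(d,a) via R1 from cites(d,a)
round 1: derive path(f,f) via R1 from cites(f,f)
round 1: derive path(f,j) via R1 from cites(f,j)
round 1: derive path(g,c) via R1 from cites(g,c)
round 1: derive path(g,i) via R1 from cites(g,i)
round 1: derive path(h,b) via R1 from cites(h,b)
round 1: derive path(h,f) via R1 from cites(h,f)
round 1: derive path(j,j) via R1 from cites(j,j)
round 1: derive path(a,d) via R3 from cites(a,a), knows(a,d)
round 1: derive path(a,h) via R3 from cites(a,f), knows(f,h)
round 1: derive path(b,d) via R3 from cites(b,a), knows(a,d)
round 1: derive path(c,c) via R3 from cites(c,h), knows(h,c)
round 1: derive path(c,f) via R3 from cites(c,h), knows(h,f)
round 1: derive path(d,d) via R3 from cites(d,a), knows(a,d)
round 1: derive path(f,h) via R3 from cites(f,f), knows(f,h)
round 1: derive path(f,i) via R3 from cites(f,j), knows(j,i)
round 1: derive path(g,g) via R3 from cites(g,c), knows(c,g)
round 1: derive path(g,h) via R3 from cites(g,c), knows(c,h)
round 1: derive path(h,h) via R3 from cites(h,f), knows(f,h)
round 1: derive path(j,f) via R3 from cites(j,j), knows(j,f)
round 1: derive path(j,i) via R3 from cites(j,j), knows(j,i)
round 2: derive path(a,b) via R2 from path(a,h), cites(h,b)
round 2: derive path(a,j) via R2 from path(a,f), cites(f,j)
round 2: derive path(b,c) via R2 from path(b,g), cites(g,c)
round 2: derive path(b,f) via R2 from path(b,a), cites(a,f)
round 2: derive path(b,i) via R2 from path(b,g), cites(g,i)
round 2: derive path(c,a) via R2 from path(c,b), cites(b,a)
round 2: derive path(c,g) via R2 from path(c,b), cites(b,g)
round 2: derive path(c,j) via R2 from path(c,f), cites(f,j)
round 2: derive path(d,f) via R2 from path(d,a), cites(a,f)
round 2: derive path(f,b) via R2 from path(f,h), cites(h,b)
round 2: derive path(g,b) via R2 from path(g,c), cites(c,b)
round 2: derive path(g,f) via R2 from path(g,h), cites(h,f)
round 2: derive path(h,a) via R2 from path(h,b), cites(b,a)
round 2: derive path(h,g) via R2 from path(h,b), cites(b,g)
round 2: derive path(h,j) via R2 from path(h,f), cites(f,j)
round 3: derive path(a,g) via R2 from path(a,b), cites(b,g)
round 3: derive path(b,h) via R2 from path(b,c), cites(c,h)
round 3: derive path(b,j) via R2 from path(b,f), cites(f,j)
round 3: derive path(c,i) via R2 from path(c,g), cites(g,i)
round 3: derive path(d,j) via R2 from path(d,f), cites(f,j)
round 3: derive path(f,a) via R2 from path(f,b), cites(b,a)
round 3: derive path(f,g) via R2 from path(f,b), cites(b,g)
round 3: derive path(g,a) via R2 from path(g,b), cites(b,a)
round 3: derive path(g,j) via R2 from path(g,f), cites(f,j)
round 3: derive path(h,c) via R2 from path(h,g), cites(g,c)
round 3: derive path(h,i) via R2 from path(h,g), cites(g,i)
round 4: derive path(a,c) via R2 from path(a,g), cites(g,c)
round 4: derive path(a,i) via R2 from path(a,g), cites(g,i)
round 4: derive path(f,c) via R2 from path(f,g), cites(g,c)

path(a,a)
path(a,b)
path(a,c)
path(a,d)
path(a,f)
path(a,g)
path(a,h)
path(a,i)
path(a,j)
path(b,a)
path(b,b)
path(b,c)
path(b,d)
path(b,f)
path(b,g)
path(b,h)
path(b,i)
path(b,j)
path(c,a)
path(c,b)
path(c,c)
path(c,f)
path(c,g)
path(c,h)
path(c,i)
path(c,j)
path(d,a)
path(d,d)
path(d,f)
path(d,j)
path(f,a)
path(f,b)
path(f,c)
path(f,f)
path(f,g)
path(f,h)
path(f,i)
path(f,j)
path(g,a)
path(g,b)
path(g,c)
path(g,f)
path(g,g)
path(g,h)
path(g,i)
path(g,j)
path(h,a)
path(h,b)
path(h,c)
path(h,f)
path(h,g)
path(h,h)
path(h,i)
path(h,j)
path(j,f)
path(j,i)
path(j,j)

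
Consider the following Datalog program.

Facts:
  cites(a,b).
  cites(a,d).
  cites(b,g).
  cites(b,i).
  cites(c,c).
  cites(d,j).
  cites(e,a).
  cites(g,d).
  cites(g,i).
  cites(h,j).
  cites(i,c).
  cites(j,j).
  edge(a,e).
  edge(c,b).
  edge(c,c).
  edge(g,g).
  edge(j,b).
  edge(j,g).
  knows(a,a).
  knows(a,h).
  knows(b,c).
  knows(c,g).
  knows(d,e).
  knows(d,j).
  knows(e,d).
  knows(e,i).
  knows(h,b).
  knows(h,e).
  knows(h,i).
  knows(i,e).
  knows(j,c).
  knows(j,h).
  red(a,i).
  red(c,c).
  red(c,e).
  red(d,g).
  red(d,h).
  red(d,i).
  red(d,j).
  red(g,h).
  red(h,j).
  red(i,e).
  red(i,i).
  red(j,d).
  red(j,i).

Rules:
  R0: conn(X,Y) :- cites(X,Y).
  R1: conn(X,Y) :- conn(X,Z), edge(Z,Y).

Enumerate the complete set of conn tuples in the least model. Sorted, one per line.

round 1: derive conn(a,b) via R0 from cites(a,b)
round 1: derive conn(a,d) via R0 from cites(a,d)
round 1: derive conn(b,g) via R0 from cites(b,g)
round 1: derive conn(b,i) via R0 from cites(b,i)
round 1: derive conn(c,c) via R0 from cites(c,c)
round 1: derive conn(d,j) via R0 from cites(d,j)
round 1: derive conn(e,a) via R0 from cites(e,a)
round 1: derive conn(g,d) via R0 from cites(g,d)
round 1: derive conn(g,i) via R0 from cites(g,i)
round 1: derive conn(h,j) via R0 from cites(h,j)
round 1: derive conn(i,c) via R0 from cites(i,c)
round 1: derive conn(j,j) via R0 from cites(j,j)
round 2: derive conn(c,b) via R1 from conn(c,c), edge(c,b)
round 2: derive conn(d,b) via R1 from conn(d,j), edge(j,b)
round 2: derive conn(d,g) via R1 from conn(d,j), edge(j,g)
round 2: derive conn(e,e) via R1 from conn(e,a), edge(a,e)
round 2: derive conn(h,b) via R1 from conn(h,j), edge(j,b)
round 2: derive conn(h,g) via R1 from conn(h,j), edge(j,g)
round 2: derive conn(i,b) via R1 from conn(i,c), edge(c,b)
round 2: derive conn(j,b) via R1 from conn(j,j), edge(j,b)
round 2: derive conn(j,g) via R1 from conn(j,j), edge(j,g)

conn(a,b)
conn(a,d)
conn(b,g)
conn(b,i)
conn(c,b)
conn(c,c)
conn(d,b)
conn(d,g)
conn(d,j)
conn(e,a)
conn(e,e)
conn(g,d)
conn(g,i)
conn(h,b)
conn(h,g)
conn(h,j)
conn(i,b)
conn(i,c)
conn(j,b)
conn(j,g)
conn(j,j)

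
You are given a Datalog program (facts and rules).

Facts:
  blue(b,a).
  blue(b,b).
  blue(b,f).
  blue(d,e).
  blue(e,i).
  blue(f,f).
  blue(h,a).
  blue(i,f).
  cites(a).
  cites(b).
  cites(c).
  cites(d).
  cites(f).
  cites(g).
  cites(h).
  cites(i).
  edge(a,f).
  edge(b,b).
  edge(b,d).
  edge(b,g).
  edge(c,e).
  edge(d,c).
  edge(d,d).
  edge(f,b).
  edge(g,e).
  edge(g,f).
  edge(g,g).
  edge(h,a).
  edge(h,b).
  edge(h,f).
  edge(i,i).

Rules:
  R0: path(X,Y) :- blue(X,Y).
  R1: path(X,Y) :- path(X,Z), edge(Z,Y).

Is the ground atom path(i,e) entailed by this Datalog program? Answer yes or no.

round 1: derive path(b,a) via R0 from blue(b,a)
round 1: derive path(b,b) via R0 from blue(b,b)
round 1: derive path(b,f) via R0 from blue(b,f)
round 1: derive path(d,e) via R0 from blue(d,e)
round 1: derive path(e,i) via R0 from blue(e,i)
round 1: derive path(f,f) via R0 from blue(f,f)
round 1: derive path(h,a) via R0 from blue(h,a)
round 1: derive path(i,f) via R0 from blue(i,f)
round 2: derive path(b,d) via R1 from path(b,b), edge(b,d)
round 2: derive path(b,g) via R1 from path(b,b), edge(b,g)
round 2: derive path(f,b) via R1 from path(f,f), edge(f,b)
round 2: derive path(h,f) via R1 from path(h,a), edge(a,f)
round 2: derive path(i,b) via R1 from path(i,f), edge(f,b)
round 3: derive path(b,c) via R1 from path(b,d), edge(d,c)
round 3: derive path(b,e) via R1 from path(b,g), edge(g,e)
round 3: derive path(f,d) via R1 from path(f,b), edge(b,d)
round 3: derive path(f,g) via R1 from path(f,b), edge(b,g)
round 3: derive path(h,b) via R1 from path(h,f), edge(f,b)
round 3: derive path(i,d) via R1 from path(i,b), edge(b,d)
round 3: derive path(i,g) via R1 from path(i,b), edge(b,g)
round 4: derive path(f,c) via R1 from path(f,d), edge(d,c)
round 4: derive path(f,e) via R1 from path(f,g), edge(g,e)
round 4: derive path(h,d) via R1 from path(h,b), edge(b,d)
round 4: derive path(h,g) via R1 from path(h,b), edge(b,g)
round 4: derive path(i,c) via R1 from path(i,d), edge(d,c)
round 4: derive path(i,e) via R1 from path(i,g), edge(g,e)
round 5: derive path(h,c) via R1 from path(h,d), edge(d,c)
round 5: derive path(h,e) via R1 from path(h,g), edge(g,e)

yes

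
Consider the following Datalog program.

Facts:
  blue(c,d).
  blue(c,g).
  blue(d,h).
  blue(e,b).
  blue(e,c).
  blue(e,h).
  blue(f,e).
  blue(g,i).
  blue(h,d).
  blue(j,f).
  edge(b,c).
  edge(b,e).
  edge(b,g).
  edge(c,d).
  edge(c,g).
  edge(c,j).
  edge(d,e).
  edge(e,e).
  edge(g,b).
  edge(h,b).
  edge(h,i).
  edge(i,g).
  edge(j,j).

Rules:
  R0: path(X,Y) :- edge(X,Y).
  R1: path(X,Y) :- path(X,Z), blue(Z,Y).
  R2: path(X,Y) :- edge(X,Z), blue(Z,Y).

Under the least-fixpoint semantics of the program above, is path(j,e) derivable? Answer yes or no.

yes

round 1: derive path(b,c) via R0 from edge(b,c)
round 1: derive path(b,e) via R0 from edge(b,e)
round 1: derive path(b,g) via R0 from edge(b,g)
round 1: derive path(c,d) via R0 from edge(c,d)
round 1: derive path(c,g) via R0 from edge(c,g)
round 1: derive path(c,j) via R0 from edge(c,j)
round 1: derive path(d,e) via R0 from edge(d,e)
round 1: derive path(e,e) via R0 from edge(e,e)
round 1: derive path(g,b) via R0 from edge(g,b)
round 1: derive path(h,b) via R0 from edge(h,b)
round 1: derive path(h,i) via R0 from edge(h,i)
round 1: derive path(i,g) via R0 from edge(i,g)
round 1: derive path(j,j) via R0 from edge(j,j)
round 1: derive path(b,b) via R2 from edge(b,e), blue(e,b)
round 1: derive path(b,d) via R2 from edge(b,c), blue(c,d)
round 1: derive path(b,h) via R2 from edge(b,e), blue(e,h)
round 1: derive path(b,i) via R2 from edge(b,g), blue(g,i)
round 1: derive path(c,f) via R2 from edge(c,j), blue(j,f)
round 1: derive path(c,h) via R2 from edge(c,d), blue(d,h)
round 1: derive path(c,i) via R2 from edge(c,g), blue(g,i)
round 1: derive path(d,b) via R2 from edge(d,e), blue(e,b)
round 1: derive path(d,c) via R2 from edge(d,e), blue(e,c)
round 1: derive path(d,h) via R2 from edge(d,e), blue(e,h)
round 1: derive path(e,b) via R2 from edge(e,e), blue(e,b)
round 1: derive path(e,c) via R2 from edge(e,e), blue(e,c)
round 1: derive path(e,h) via R2 from edge(e,e), blue(e,h)
round 1: derive path(i,i) via R2 from edge(i,g), blue(g,i)
round 1: derive path(j,f) via R2 from edge(j,j), blue(j,f)
round 2: derive path(c,e) via R1 from path(c,f), blue(f,e)
round 2: derive path(d,d) via R1 from path(d,c), blue(c,d)
round 2: derive path(d,g) via R1 from path(d,c), blue(c,g)
round 2: derive path(e,d) via R1 from path(e,c), blue(c,d)
round 2: derive path(e,g) via R1 from path(e,c), blue(c,g)
round 2: derive path(j,e) via R1 from path(j,f), blue(f,e)
round 3: derive path(c,b) via R1 from path(c,e), blue(e,b)
round 3: derive path(c,c) via R1 from path(c,e), blue(e,c)
round 3: derive path(d,i) via R1 from path(d,g), blue(g,i)
round 3: derive path(e,i) via R1 from path(e,g), blue(g,i)
round 3: derive path(j,b) via R1 from path(j,e), blue(e,b)
round 3: derive path(j,c) via R1 from path(j,e), blue(e,c)
round 3: derive path(j,h) via R1 from path(j,e), blue(e,h)
round 4: derive path(j,d) via R1 from path(j,c), blue(c,d)
round 4: derive path(j,g) via R1 from path(j,c), blue(c,g)
round 5: derive path(j,i) via R1 from path(j,g), blue(g,i)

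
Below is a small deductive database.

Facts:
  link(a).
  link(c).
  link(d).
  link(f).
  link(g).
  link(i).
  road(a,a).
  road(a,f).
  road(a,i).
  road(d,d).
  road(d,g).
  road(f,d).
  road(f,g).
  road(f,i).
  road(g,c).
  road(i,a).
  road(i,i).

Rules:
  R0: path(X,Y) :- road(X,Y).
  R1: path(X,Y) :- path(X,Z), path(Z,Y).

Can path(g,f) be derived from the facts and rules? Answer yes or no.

no

round 1: derive path(a,a) via R0 from road(a,a)
round 1: derive path(a,f) via R0 from road(a,f)
round 1: derive path(a,i) via R0 from road(a,i)
round 1: derive path(d,d) via R0 from road(d,d)
round 1: derive path(d,g) via R0 from road(d,g)
round 1: derive path(f,d) via R0 from road(f,d)
round 1: derive path(f,g) via R0 from road(f,g)
round 1: derive path(f,i) via R0 from road(f,i)
round 1: derive path(g,c) via R0 from road(g,c)
round 1: derive path(i,a) via R0 from road(i,a)
round 1: derive path(i,i) via R0 from road(i,i)
round 2: derive path(a,d) via R1 from path(a,f), path(f,d)
round 2: derive path(a,g) via R1 from path(a,f), path(f,g)
round 2: derive path(d,c) via R1 from path(d,g), path(g,c)
round 2: derive path(f,a) via R1 from path(f,i), path(i,a)
round 2: derive path(f,c) via R1 from path(f,g), path(g,c)
round 2: derive path(i,f) via R1 from path(i,a), path(a,f)
round 3: derive path(a,c) via R1 from path(a,d), path(d,c)
round 3: derive path(f,f) via R1 from path(f,a), path(a,f)
round 3: derive path(i,c) via R1 from path(i,f), path(f,c)
round 3: derive path(i,d) via R1 from path(i,a), path(a,d)
round 3: derive path(i,g) via R1 from path(i,a), path(a,g)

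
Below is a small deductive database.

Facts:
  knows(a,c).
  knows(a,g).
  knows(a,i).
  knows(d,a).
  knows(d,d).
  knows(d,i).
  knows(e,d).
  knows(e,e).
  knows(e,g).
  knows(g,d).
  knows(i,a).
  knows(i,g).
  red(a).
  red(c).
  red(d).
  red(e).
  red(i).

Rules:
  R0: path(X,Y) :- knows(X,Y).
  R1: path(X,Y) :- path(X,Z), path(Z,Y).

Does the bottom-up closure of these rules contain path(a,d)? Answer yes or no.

round 1: derive path(a,c) via R0 from knows(a,c)
round 1: derive path(a,g) via R0 from knows(a,g)
round 1: derive path(a,i) via R0 from knows(a,i)
round 1: derive path(d,a) via R0 from knows(d,a)
round 1: derive path(d,d) via R0 from knows(d,d)
round 1: derive path(d,i) via R0 from knows(d,i)
round 1: derive path(e,d) via R0 from knows(e,d)
round 1: derive path(e,e) via R0 from knows(e,e)
round 1: derive path(e,g) via R0 from knows(e,g)
round 1: derive path(g,d) via R0 from knows(g,d)
round 1: derive path(i,a) via R0 from knows(i,a)
round 1: derive path(i,g) via R0 from knows(i,g)
round 2: derive path(a,a) via R1 from path(a,i), path(i,a)
round 2: derive path(a,d) via R1 from path(a,g), path(g,d)
round 2: derive path(d,c) via R1 from path(d,a), path(a,c)
round 2: derive path(d,g) via R1 from path(d,a), path(a,g)
round 2: derive path(e,a) via R1 from path(e,d), path(d,a)
round 2: derive path(e,i) via R1 from path(e,d), path(d,i)
round 2: derive path(g,a) via R1 from path(g,d), path(d,a)
round 2: derive path(g,i) via R1 from path(g,d), path(d,i)
round 2: derive path(i,c) via R1 from path(i,a), path(a,c)
round 2: derive path(i,d) via R1 from path(i,g), path(g,d)
round 2: derive path(i,i) via R1 from path(i,a), path(a,i)
round 3: derive path(e,c) via R1 from path(e,a), path(a,c)
round 3: derive path(g,c) via R1 from path(g,a), path(a,c)
round 3: derive path(g,g) via R1 from path(g,a), path(a,g)

yes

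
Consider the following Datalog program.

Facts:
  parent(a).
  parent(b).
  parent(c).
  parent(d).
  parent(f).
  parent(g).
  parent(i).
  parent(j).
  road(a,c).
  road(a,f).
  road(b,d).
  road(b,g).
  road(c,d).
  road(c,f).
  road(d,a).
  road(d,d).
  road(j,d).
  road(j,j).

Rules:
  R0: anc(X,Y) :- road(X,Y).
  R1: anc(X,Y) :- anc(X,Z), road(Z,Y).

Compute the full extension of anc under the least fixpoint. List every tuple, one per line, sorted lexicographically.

anc(a,a)
anc(a,c)
anc(a,d)
anc(a,f)
anc(b,a)
anc(b,c)
anc(b,d)
anc(b,f)
anc(b,g)
anc(c,a)
anc(c,c)
anc(c,d)
anc(c,f)
anc(d,a)
anc(d,c)
anc(d,d)
anc(d,f)
anc(j,a)
anc(j,c)
anc(j,d)
anc(j,f)
anc(j,j)

round 1: derive anc(a,c) via R0 from road(a,c)
round 1: derive anc(a,f) via R0 from road(a,f)
round 1: derive anc(b,d) via R0 from road(b,d)
round 1: derive anc(b,g) via R0 from road(b,g)
round 1: derive anc(c,d) via R0 from road(c,d)
round 1: derive anc(c,f) via R0 from road(c,f)
round 1: derive anc(d,a) via R0 from road(d,a)
round 1: derive anc(d,d) via R0 from road(d,d)
round 1: derive anc(j,d) via R0 from road(j,d)
round 1: derive anc(j,j) via R0 from road(j,j)
round 2: derive anc(a,d) via R1 from anc(a,c), road(c,d)
round 2: derive anc(b,a) via R1 from anc(b,d), road(d,a)
round 2: derive anc(c,a) via R1 from anc(c,d), road(d,a)
round 2: derive anc(d,c) via R1 from anc(d,a), road(a,c)
round 2: derive anc(d,f) via R1 from anc(d,a), road(a,f)
round 2: derive anc(j,a) via R1 from anc(j,d), road(d,a)
round 3: derive anc(a,a) via R1 from anc(a,d), road(d,a)
round 3: derive anc(b,c) via R1 from anc(b,a), road(a,c)
round 3: derive anc(b,f) via R1 from anc(b,a), road(a,f)
round 3: derive anc(c,c) via R1 from anc(c,a), road(a,c)
round 3: derive anc(j,c) via R1 from anc(j,a), road(a,c)
round 3: derive anc(j,f) via R1 from anc(j,a), road(a,f)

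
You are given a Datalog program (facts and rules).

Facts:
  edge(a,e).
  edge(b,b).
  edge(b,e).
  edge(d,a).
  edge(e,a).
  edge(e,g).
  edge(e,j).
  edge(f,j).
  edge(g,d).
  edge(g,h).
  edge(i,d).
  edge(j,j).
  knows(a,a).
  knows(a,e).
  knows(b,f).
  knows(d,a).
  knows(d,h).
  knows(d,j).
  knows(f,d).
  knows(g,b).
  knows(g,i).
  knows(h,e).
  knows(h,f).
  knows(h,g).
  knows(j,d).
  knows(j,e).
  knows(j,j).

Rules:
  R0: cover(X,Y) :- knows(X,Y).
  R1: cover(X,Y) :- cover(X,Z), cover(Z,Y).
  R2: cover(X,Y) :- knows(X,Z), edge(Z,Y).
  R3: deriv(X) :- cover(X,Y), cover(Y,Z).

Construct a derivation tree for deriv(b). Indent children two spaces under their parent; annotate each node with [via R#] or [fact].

round 1: derive cover(a,a) via R0 from knows(a,a)
round 1: derive cover(a,e) via R0 from knows(a,e)
round 1: derive cover(b,f) via R0 from knows(b,f)
round 1: derive cover(d,a) via R0 from knows(d,a)
round 1: derive cover(d,h) via R0 from knows(d,h)
round 1: derive cover(d,j) via R0 from knows(d,j)
round 1: derive cover(f,d) via R0 from knows(f,d)
round 1: derive cover(g,b) via R0 from knows(g,b)
round 1: derive cover(g,i) via R0 from knows(g,i)
round 1: derive cover(h,e) via R0 from knows(h,e)
round 1: derive cover(h,f) via R0 from knows(h,f)
round 1: derive cover(h,g) via R0 from knows(h,g)
round 1: derive cover(j,d) via R0 from knows(j,d)
round 1: derive cover(j,e) via R0 from knows(j,e)
round 1: derive cover(j,j) via R0 from knows(j,j)
round 1: derive cover(a,g) via R2 from knows(a,e), edge(e,g)
round 1: derive cover(a,j) via R2 from knows(a,e), edge(e,j)
round 1: derive cover(b,j) via R2 from knows(b,f), edge(f,j)
round 1: derive cover(d,e) via R2 from knows(d,a), edge(a,e)
round 1: derive cover(f,a) via R2 from knows(f,d), edge(d,a)
round 1: derive cover(g,d) via R2 from knows(g,i), edge(i,d)
round 1: derive cover(g,e) via R2 from knows(g,b), edge(b,e)
round 1: derive cover(h,a) via R2 from knows(h,e), edge(e,a)
round 1: derive cover(h,d) via R2 from knows(h,g), edge(g,d)
round 1: derive cover(h,h) via R2 from knows(h,g), edge(g,h)
round 1: derive cover(h,j) via R2 from knows(h,e), edge(e,j)
round 1: derive cover(j,a) via R2 from knows(j,d), edge(d,a)
round 1: derive cover(j,g) via R2 from knows(j,e), edge(e,g)
round 2: derive cover(a,b) via R1 from cover(a,g), cover(g,b)
round 2: derive cover(a,d) via R1 from cover(a,g), cover(g,d)
round 2: derive cover(a,i) via R1 from cover(a,g), cover(g,i)
round 2: derive cover(b,a) via R1 from cover(b,f), cover(f,a)
round 2: derive cover(b,d) via R1 from cover(b,f), cover(f,d)
round 2: derive cover(b,e) via R1 from cover(b,j), cover(j,e)
round 2: derive cover(b,g) via R1 from cover(b,j), cover(j,g)
round 2: derive cover(d,d) via R1 from cover(d,h), cover(h,d)
round 2: derive cover(d,f) via R1 from cover(d,h), cover(h,f)
round 2: derive cover(d,g) via R1 from cover(d,a), cover(a,g)
round 2: derive cover(f,e) via R1 from cover(f,a), cover(a,e)
round 2: derive cover(f,g) via R1 from cover(f,a), cover(a,g)
round 2: derive cover(f,h) via R1 from cover(f,d), cover(d,h)
round 2: derive cover(f,j) via R1 from cover(f,a), cover(a,j)
round 2: derive cover(g,a) via R1 from cover(g,d), cover(d,a)
round 2: derive cover(g,f) via R1 from cover(g,b), cover(b,f)
round 2: derive cover(g,h) via R1 from cover(g,d), cover(d,h)
round 2: derive cover(g,j) via R1 from cover(g,b), cover(b,j)
round 2: derive cover(h,b) via R1 from cover(h,g), cover(g,b)
round 2: derive cover(h,i) via R1 from cover(h,g), cover(g,i)
round 2: derive cover(j,b) via R1 from cover(j,g), cover(g,b)
round 2: derive cover(j,h) via R1 from cover(j,d), cover(d,h)
round 2: derive cover(j,i) via R1 from cover(j,g), cover(g,i)
round 2: derive deriv(a) via R3 from cover(a,a), cover(a,a)
round 2: derive deriv(b) via R3 from cover(b,f), cover(f,a)
round 2: derive deriv(d) via R3 from cover(d,a), cover(a,a)
round 2: derive deriv(f) via R3 from cover(f,a), cover(a,a)
round 2: derive deriv(g) via R3 from cover(g,b), cover(b,f)
round 2: derive deriv(h) via R3 from cover(h,a), cover(a,a)
round 2: derive deriv(j) via R3 from cover(j,a), cover(a,a)
round 3: derive cover(a,f) via R1 from cover(a,b), cover(b,f)
round 3: derive cover(a,h) via R1 from cover(a,d), cover(d,h)
round 3: derive cover(b,b) via R1 from cover(b,a), cover(a,b)
round 3: derive cover(b,h) via R1 from cover(b,d), cover(d,h)
round 3: derive cover(b,i) via R1 from cover(b,a), cover(a,i)
round 3: derive cover(d,b) via R1 from cover(d,a), cover(a,b)
round 3: derive cover(d,i) via R1 from cover(d,a), cover(a,i)
round 3: derive cover(f,b) via R1 from cover(f,a), cover(a,b)
round 3: derive cover(f,f) via R1 from cover(f,d), cover(d,f)
round 3: derive cover(f,i) via R1 from cover(f,a), cover(a,i)
round 3: derive cover(g,g) via R1 from cover(g,a), cover(a,g)
round 3: derive cover(j,f) via R1 from cover(j,b), cover(b,f)

deriv(b)  [via R3]
  cover(b,f)  [via R0]
    knows(b,f)  [fact]
  cover(f,a)  [via R2]
    knows(f,d)  [fact]
    edge(d,a)  [fact]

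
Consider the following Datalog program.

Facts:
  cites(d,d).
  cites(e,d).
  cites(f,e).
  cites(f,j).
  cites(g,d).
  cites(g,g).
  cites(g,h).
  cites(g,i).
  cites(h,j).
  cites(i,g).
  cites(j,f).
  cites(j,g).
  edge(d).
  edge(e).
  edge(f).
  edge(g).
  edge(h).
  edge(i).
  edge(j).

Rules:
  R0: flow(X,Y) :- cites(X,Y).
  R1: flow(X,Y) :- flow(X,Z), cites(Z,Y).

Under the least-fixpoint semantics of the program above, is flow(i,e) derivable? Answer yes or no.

round 1: derive flow(d,d) via R0 from cites(d,d)
round 1: derive flow(e,d) via R0 from cites(e,d)
round 1: derive flow(f,e) via R0 from cites(f,e)
round 1: derive flow(f,j) via R0 from cites(f,j)
round 1: derive flow(g,d) via R0 from cites(g,d)
round 1: derive flow(g,g) via R0 from cites(g,g)
round 1: derive flow(g,h) via R0 from cites(g,h)
round 1: derive flow(g,i) via R0 from cites(g,i)
round 1: derive flow(h,j) via R0 from cites(h,j)
round 1: derive flow(i,g) via R0 from cites(i,g)
round 1: derive flow(j,f) via R0 from cites(j,f)
round 1: derive flow(j,g) via R0 from cites(j,g)
round 2: derive flow(f,d) via R1 from flow(f,e), cites(e,d)
round 2: derive flow(f,f) via R1 from flow(f,j), cites(j,f)
round 2: derive flow(f,g) via R1 from flow(f,j), cites(j,g)
round 2: derive flow(g,j) via R1 from flow(g,h), cites(h,j)
round 2: derive flow(h,f) via R1 from flow(h,j), cites(j,f)
round 2: derive flow(h,g) via R1 from flow(h,j), cites(j,g)
round 2: derive flow(i,d) via R1 from flow(i,g), cites(g,d)
round 2: derive flow(i,h) via R1 from flow(i,g), cites(g,h)
round 2: derive flow(i,i) via R1 from flow(i,g), cites(g,i)
round 2: derive flow(j,d) via R1 from flow(j,g), cites(g,d)
round 2: derive flow(j,e) via R1 from flow(j,f), cites(f,e)
round 2: derive flow(j,h) via R1 from flow(j,g), cites(g,h)
round 2: derive flow(j,i) via R1 from flow(j,g), cites(g,i)
round 2: derive flow(j,j) via R1 from flow(j,f), cites(f,j)
round 3: derive flow(f,h) via R1 from flow(f,g), cites(g,h)
round 3: derive flow(f,i) via R1 from flow(f,g), cites(g,i)
round 3: derive flow(g,f) via R1 from flow(g,j), cites(j,f)
round 3: derive flow(h,d) via R1 from flow(h,g), cites(g,d)
round 3: derive flow(h,e) via R1 from flow(h,f), cites(f,e)
round 3: derive flow(h,h) via R1 from flow(h,g), cites(g,h)
round 3: derive flow(h,i) via R1 from flow(h,g), cites(g,i)
round 3: derive flow(i,j) via R1 from flow(i,h), cites(h,j)
round 4: derive flow(g,e) via R1 from flow(g,f), cites(f,e)
round 4: derive flow(i,f) via R1 from flow(i,j), cites(j,f)
round 5: derive flow(i,e) via R1 from flow(i,f), cites(f,e)

yes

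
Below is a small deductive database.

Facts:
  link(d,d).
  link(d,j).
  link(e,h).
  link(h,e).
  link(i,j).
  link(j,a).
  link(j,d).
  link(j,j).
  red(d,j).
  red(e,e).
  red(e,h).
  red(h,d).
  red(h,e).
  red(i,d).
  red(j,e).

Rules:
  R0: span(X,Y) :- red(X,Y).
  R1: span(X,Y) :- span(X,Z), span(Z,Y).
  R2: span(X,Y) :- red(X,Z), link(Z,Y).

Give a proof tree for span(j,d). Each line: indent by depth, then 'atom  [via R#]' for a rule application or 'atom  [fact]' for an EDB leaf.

span(j,d)  [via R1]
  span(j,h)  [via R2]
    red(j,e)  [fact]
    link(e,h)  [fact]
  span(h,d)  [via R0]
    red(h,d)  [fact]

round 1: derive span(d,j) via R0 from red(d,j)
round 1: derive span(e,e) via R0 from red(e,e)
round 1: derive span(e,h) via R0 from red(e,h)
round 1: derive span(h,d) via R0 from red(h,d)
round 1: derive span(h,e) via R0 from red(h,e)
round 1: derive span(i,d) via R0 from red(i,d)
round 1: derive span(j,e) via R0 from red(j,e)
round 1: derive span(d,a) via R2 from red(d,j), link(j,a)
round 1: derive span(d,d) via R2 from red(d,j), link(j,d)
round 1: derive span(h,h) via R2 from red(h,e), link(e,h)
round 1: derive span(h,j) via R2 from red(h,d), link(d,j)
round 1: derive span(i,j) via R2 from red(i,d), link(d,j)
round 1: derive span(j,h) via R2 from red(j,e), link(e,h)
round 2: derive span(d,e) via R1 from span(d,j), span(j,e)
round 2: derive span(d,h) via R1 from span(d,j), span(j,h)
round 2: derive span(e,d) via R1 from span(e,h), span(h,d)
round 2: derive span(e,j) via R1 from span(e,h), span(h,j)
round 2: derive span(h,a) via R1 from span(h,d), span(d,a)
round 2: derive span(i,a) via R1 from span(i,d), span(d,a)
round 2: derive span(i,e) via R1 from span(i,j), span(j,e)
round 2: derive span(i,h) via R1 from span(i,j), span(j,h)
round 2: derive span(j,d) via R1 from span(j,h), span(h,d)
round 2: derive span(j,j) via R1 from span(j,h), span(h,j)
round 3: derive span(e,a) via R1 from span(e,d), span(d,a)
round 3: derive span(j,a) via R1 from span(j,d), span(d,a)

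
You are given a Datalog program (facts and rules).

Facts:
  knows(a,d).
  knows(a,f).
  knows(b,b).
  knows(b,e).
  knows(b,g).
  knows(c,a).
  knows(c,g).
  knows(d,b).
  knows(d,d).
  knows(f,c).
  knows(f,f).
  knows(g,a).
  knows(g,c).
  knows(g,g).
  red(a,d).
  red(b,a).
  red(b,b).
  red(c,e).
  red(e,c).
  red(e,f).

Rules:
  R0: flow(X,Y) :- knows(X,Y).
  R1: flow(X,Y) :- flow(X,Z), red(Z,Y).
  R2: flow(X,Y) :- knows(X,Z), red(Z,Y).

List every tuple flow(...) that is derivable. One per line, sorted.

round 1: derive flow(a,d) via R0 from knows(a,d)
round 1: derive flow(a,f) via R0 from knows(a,f)
round 1: derive flow(b,b) via R0 from knows(b,b)
round 1: derive flow(b,e) via R0 from knows(b,e)
round 1: derive flow(b,g) via R0 from knows(b,g)
round 1: derive flow(c,a) via R0 from knows(c,a)
round 1: derive flow(c,g) via R0 from knows(c,g)
round 1: derive flow(d,b) via R0 from knows(d,b)
round 1: derive flow(d,d) via R0 from knows(d,d)
round 1: derive flow(f,c) via R0 from knows(f,c)
round 1: derive flow(f,f) via R0 from knows(f,f)
round 1: derive flow(g,a) via R0 from knows(g,a)
round 1: derive flow(g,c) via R0 from knows(g,c)
round 1: derive flow(g,g) via R0 from knows(g,g)
round 1: derive flow(b,a) via R2 from knows(b,b), red(b,a)
round 1: derive flow(b,c) via R2 from knows(b,e), red(e,c)
round 1: derive flow(b,f) via R2 from knows(b,e), red(e,f)
round 1: derive flow(c,d) via R2 from knows(c,a), red(a,d)
round 1: derive flow(d,a) via R2 from knows(d,b), red(b,a)
round 1: derive flow(f,e) via R2 from knows(f,c), red(c,e)
round 1: derive flow(g,d) via R2 from knows(g,a), red(a,d)
round 1: derive flow(g,e) via R2 from knows(g,c), red(c,e)
round 2: derive flow(b,d) via R1 from flow(b,a), red(a,d)
round 2: derive flow(g,f) via R1 from flow(g,e), red(e,f)

flow(a,d)
flow(a,f)
flow(b,a)
flow(b,b)
flow(b,c)
flow(b,d)
flow(b,e)
flow(b,f)
flow(b,g)
flow(c,a)
flow(c,d)
flow(c,g)
flow(d,a)
flow(d,b)
flow(d,d)
flow(f,c)
flow(f,e)
flow(f,f)
flow(g,a)
flow(g,c)
flow(g,d)
flow(g,e)
flow(g,f)
flow(g,g)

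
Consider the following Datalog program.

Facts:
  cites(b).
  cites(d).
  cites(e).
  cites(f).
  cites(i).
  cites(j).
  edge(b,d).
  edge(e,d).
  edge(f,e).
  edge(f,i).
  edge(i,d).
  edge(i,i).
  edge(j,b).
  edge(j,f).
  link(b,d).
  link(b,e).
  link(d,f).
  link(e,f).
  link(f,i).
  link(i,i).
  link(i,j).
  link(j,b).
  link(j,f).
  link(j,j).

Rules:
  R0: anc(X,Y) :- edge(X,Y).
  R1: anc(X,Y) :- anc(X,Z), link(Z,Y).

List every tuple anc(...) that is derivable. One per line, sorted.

round 1: derive anc(b,d) via R0 from edge(b,d)
round 1: derive anc(e,d) via R0 from edge(e,d)
round 1: derive anc(f,e) via R0 from edge(f,e)
round 1: derive anc(f,i) via R0 from edge(f,i)
round 1: derive anc(i,d) via R0 from edge(i,d)
round 1: derive anc(i,i) via R0 from edge(i,i)
round 1: derive anc(j,b) via R0 from edge(j,b)
round 1: derive anc(j,f) via R0 from edge(j,f)
round 2: derive anc(b,f) via R1 from anc(b,d), link(d,f)
round 2: derive anc(e,f) via R1 from anc(e,d), link(d,f)
round 2: derive anc(f,f) via R1 from anc(f,e), link(e,f)
round 2: derive anc(f,j) via R1 from anc(f,i), link(i,j)
round 2: derive anc(i,f) via R1 from anc(i,d), link(d,f)
round 2: derive anc(i,j) via R1 from anc(i,i), link(i,j)
round 2: derive anc(j,d) via R1 from anc(j,b), link(b,d)
round 2: derive anc(j,e) via R1 from anc(j,b), link(b,e)
round 2: derive anc(j,i) via R1 from anc(j,f), link(f,i)
round 3: derive anc(b,i) via R1 from anc(b,f), link(f,i)
round 3: derive anc(e,i) via R1 from anc(e,f), link(f,i)
round 3: derive anc(f,b) via R1 from anc(f,j), link(j,b)
round 3: derive anc(i,b) via R1 from anc(i,j), link(j,b)
round 3: derive anc(j,j) via R1 from anc(j,i), link(i,j)
round 4: derive anc(b,j) via R1 from anc(b,i), link(i,j)
round 4: derive anc(e,j) via R1 from anc(e,i), link(i,j)
round 4: derive anc(f,d) via R1 from anc(f,b), link(b,d)
round 4: derive anc(i,e) via R1 from anc(i,b), link(b,e)
round 5: derive anc(b,b) via R1 from anc(b,j), link(j,b)
round 5: derive anc(e,b) via R1 from anc(e,j), link(j,b)
round 6: derive anc(b,e) via R1 from anc(b,b), link(b,e)
round 6: derive anc(e,e) via R1 from anc(e,b), link(b,e)

anc(b,b)
anc(b,d)
anc(b,e)
anc(b,f)
anc(b,i)
anc(b,j)
anc(e,b)
anc(e,d)
anc(e,e)
anc(e,f)
anc(e,i)
anc(e,j)
anc(f,b)
anc(f,d)
anc(f,e)
anc(f,f)
anc(f,i)
anc(f,j)
anc(i,b)
anc(i,d)
anc(i,e)
anc(i,f)
anc(i,i)
anc(i,j)
anc(j,b)
anc(j,d)
anc(j,e)
anc(j,f)
anc(j,i)
anc(j,j)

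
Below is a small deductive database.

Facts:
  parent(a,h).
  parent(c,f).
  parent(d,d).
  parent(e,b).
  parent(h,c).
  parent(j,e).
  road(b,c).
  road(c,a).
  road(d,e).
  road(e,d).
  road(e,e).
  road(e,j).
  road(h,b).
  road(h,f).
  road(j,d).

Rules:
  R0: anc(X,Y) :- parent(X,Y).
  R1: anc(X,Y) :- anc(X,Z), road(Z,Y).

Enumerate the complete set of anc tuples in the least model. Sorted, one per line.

round 1: derive anc(a,h) via R0 from parent(a,h)
round 1: derive anc(c,f) via R0 from parent(c,f)
round 1: derive anc(d,d) via R0 from parent(d,d)
round 1: derive anc(e,b) via R0 from parent(e,b)
round 1: derive anc(h,c) via R0 from parent(h,c)
round 1: derive anc(j,e) via R0 from parent(j,e)
round 2: derive anc(a,b) via R1 from anc(a,h), road(h,b)
round 2: derive anc(a,f) via R1 from anc(a,h), road(h,f)
round 2: derive anc(d,e) via R1 from anc(d,d), road(d,e)
round 2: derive anc(e,c) via R1 from anc(e,b), road(b,c)
round 2: derive anc(h,a) via R1 from anc(h,c), road(c,a)
round 2: derive anc(j,d) via R1 from anc(j,e), road(e,d)
round 2: derive anc(j,j) via R1 from anc(j,e), road(e,j)
round 3: derive anc(a,c) via R1 from anc(a,b), road(b,c)
round 3: derive anc(d,j) via R1 from anc(d,e), road(e,j)
round 3: derive anc(e,a) via R1 from anc(e,c), road(c,a)
round 4: derive anc(a,a) via R1 from anc(a,c), road(c,a)

anc(a,a)
anc(a,b)
anc(a,c)
anc(a,f)
anc(a,h)
anc(c,f)
anc(d,d)
anc(d,e)
anc(d,j)
anc(e,a)
anc(e,b)
anc(e,c)
anc(h,a)
anc(h,c)
anc(j,d)
anc(j,e)
anc(j,j)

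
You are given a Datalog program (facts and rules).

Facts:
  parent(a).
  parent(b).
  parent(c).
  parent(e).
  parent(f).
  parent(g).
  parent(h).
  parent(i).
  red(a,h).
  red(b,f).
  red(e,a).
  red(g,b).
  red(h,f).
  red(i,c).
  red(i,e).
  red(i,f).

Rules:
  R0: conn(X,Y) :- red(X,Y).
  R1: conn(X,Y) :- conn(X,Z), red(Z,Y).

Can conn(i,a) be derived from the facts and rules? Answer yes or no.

round 1: derive conn(a,h) via R0 from red(a,h)
round 1: derive conn(b,f) via R0 from red(b,f)
round 1: derive conn(e,a) via R0 from red(e,a)
round 1: derive conn(g,b) via R0 from red(g,b)
round 1: derive conn(h,f) via R0 from red(h,f)
round 1: derive conn(i,c) via R0 from red(i,c)
round 1: derive conn(i,e) via R0 from red(i,e)
round 1: derive conn(i,f) via R0 from red(i,f)
round 2: derive conn(a,f) via R1 from conn(a,h), red(h,f)
round 2: derive conn(e,h) via R1 from conn(e,a), red(a,h)
round 2: derive conn(g,f) via R1 from conn(g,b), red(b,f)
round 2: derive conn(i,a) via R1 from conn(i,e), red(e,a)
round 3: derive conn(e,f) via R1 from conn(e,h), red(h,f)
round 3: derive conn(i,h) via R1 from conn(i,a), red(a,h)

yes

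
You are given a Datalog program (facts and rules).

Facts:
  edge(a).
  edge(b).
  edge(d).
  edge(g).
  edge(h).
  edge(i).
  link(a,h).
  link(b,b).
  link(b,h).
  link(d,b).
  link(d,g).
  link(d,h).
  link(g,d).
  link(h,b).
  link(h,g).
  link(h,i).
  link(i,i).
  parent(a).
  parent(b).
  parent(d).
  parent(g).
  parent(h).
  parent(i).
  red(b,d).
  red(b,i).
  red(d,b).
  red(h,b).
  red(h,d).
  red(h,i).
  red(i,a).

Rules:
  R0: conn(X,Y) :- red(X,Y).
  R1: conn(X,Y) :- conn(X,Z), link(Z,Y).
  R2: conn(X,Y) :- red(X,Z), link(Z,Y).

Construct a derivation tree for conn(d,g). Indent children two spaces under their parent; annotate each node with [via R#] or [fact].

round 1: derive conn(b,d) via R0 from red(b,d)
round 1: derive conn(b,i) via R0 from red(b,i)
round 1: derive conn(d,b) via R0 from red(d,b)
round 1: derive conn(h,b) via R0 from red(h,b)
round 1: derive conn(h,d) via R0 from red(h,d)
round 1: derive conn(h,i) via R0 from red(h,i)
round 1: derive conn(i,a) via R0 from red(i,a)
round 1: derive conn(b,b) via R2 from red(b,d), link(d,b)
round 1: derive conn(b,g) via R2 from red(b,d), link(d,g)
round 1: derive conn(b,h) via R2 from red(b,d), link(d,h)
round 1: derive conn(d,h) via R2 from red(d,b), link(b,h)
round 1: derive conn(h,g) via R2 from red(h,d), link(d,g)
round 1: derive conn(h,h) via R2 from red(h,b), link(b,h)
round 1: derive conn(i,h) via R2 from red(i,a), link(a,h)
round 2: derive conn(d,g) via R1 from conn(d,h), link(h,g)
round 2: derive conn(d,i) via R1 from conn(d,h), link(h,i)
round 2: derive conn(i,b) via R1 from conn(i,h), link(h,b)
round 2: derive conn(i,g) via R1 from conn(i,h), link(h,g)
round 2: derive conn(i,i) via R1 from conn(i,h), link(h,i)
round 3: derive conn(d,d) via R1 from conn(d,g), link(g,d)
round 3: derive conn(i,d) via R1 from conn(i,g), link(g,d)

conn(d,g)  [via R1]
  conn(d,h)  [via R2]
    red(d,b)  [fact]
    link(b,h)  [fact]
  link(h,g)  [fact]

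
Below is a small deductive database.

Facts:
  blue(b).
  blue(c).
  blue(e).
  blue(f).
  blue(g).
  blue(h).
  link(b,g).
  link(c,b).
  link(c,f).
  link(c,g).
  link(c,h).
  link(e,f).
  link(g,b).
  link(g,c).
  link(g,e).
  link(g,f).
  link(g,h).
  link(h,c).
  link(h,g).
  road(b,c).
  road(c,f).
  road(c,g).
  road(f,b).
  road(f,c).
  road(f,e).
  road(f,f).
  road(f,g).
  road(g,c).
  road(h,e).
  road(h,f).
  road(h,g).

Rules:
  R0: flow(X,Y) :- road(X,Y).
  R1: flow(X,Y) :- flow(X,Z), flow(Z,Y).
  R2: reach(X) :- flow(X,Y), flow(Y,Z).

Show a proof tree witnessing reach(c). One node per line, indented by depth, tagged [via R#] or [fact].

reach(c)  [via R2]
  flow(c,f)  [via R0]
    road(c,f)  [fact]
  flow(f,b)  [via R0]
    road(f,b)  [fact]

round 1: derive flow(b,c) via R0 from road(b,c)
round 1: derive flow(c,f) via R0 from road(c,f)
round 1: derive flow(c,g) via R0 from road(c,g)
round 1: derive flow(f,b) via R0 from road(f,b)
round 1: derive flow(f,c) via R0 from road(f,c)
round 1: derive flow(f,e) via R0 from road(f,e)
round 1: derive flow(f,f) via R0 from road(f,f)
round 1: derive flow(f,g) via R0 from road(f,g)
round 1: derive flow(g,c) via R0 from road(g,c)
round 1: derive flow(h,e) via R0 from road(h,e)
round 1: derive flow(h,f) via R0 from road(h,f)
round 1: derive flow(h,g) via R0 from road(h,g)
round 2: derive flow(b,f) via R1 from flow(b,c), flow(c,f)
round 2: derive flow(b,g) via R1 from flow(b,c), flow(c,g)
round 2: derive flow(c,b) via R1 from flow(c,f), flow(f,b)
round 2: derive flow(c,c) via R1 from flow(c,f), flow(f,c)
round 2: derive flow(c,e) via R1 from flow(c,f), flow(f,e)
round 2: derive flow(g,f) via R1 from flow(g,c), flow(c,f)
round 2: derive flow(g,g) via R1 from flow(g,c), flow(c,g)
round 2: derive flow(h,b) via R1 from flow(h,f), flow(f,b)
round 2: derive flow(h,c) via R1 from flow(h,f), flow(f,c)
round 2: derive reach(b) via R2 from flow(b,c), flow(c,f)
round 2: derive reach(c) via R2 from flow(c,f), flow(f,b)
round 2: derive reach(f) via R2 from flow(f,b), flow(b,c)
round 2: derive reach(g) via R2 from flow(g,c), flow(c,f)
round 2: derive reach(h) via R2 from flow(h,f), flow(f,b)
round 3: derive flow(b,b) via R1 from flow(b,c), flow(c,b)
round 3: derive flow(b,e) via R1 from flow(b,c), flow(c,e)
round 3: derive flow(g,b) via R1 from flow(g,c), flow(c,b)
round 3: derive flow(g,e) via R1 from flow(g,c), flow(c,e)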